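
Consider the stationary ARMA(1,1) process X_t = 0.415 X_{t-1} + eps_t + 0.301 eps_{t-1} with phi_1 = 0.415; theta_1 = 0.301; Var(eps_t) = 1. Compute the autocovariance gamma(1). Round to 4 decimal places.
\gamma(1) = 0.9730

Multiply the model equation by X_{t-k} and take expectations. With theta_0 = psi_0 = 1 and psi_j the MA(infinity) weights, this gives
  gamma(k) - sum_i phi_i gamma(k-i) = c_k,
  c_k = sigma^2 * sum_{j=k..q} theta_j psi_{j-k}   (c_k = 0 for k > q),
using gamma(-m) = gamma(m).
psi-weights needed (psi_j = theta_j + sum_i phi_i psi_{j-i}):
  psi_1 = theta_1 + phi_1 = 0.301 + (0.415) = 0.716
Right-hand sides:
  c_0 = sigma^2 (1 + theta_1 psi_1) = 1 * (1 + (0.301)(0.716)) = 1 * 1.215516 = 1.215516
  c_1 = sigma^2 theta_1 = 1 * (0.301) = 0.301
  c_2 = 0
Equations for k = 0 and k = 1 (AR order 1):
  gamma(0) = phi_1 gamma(1) + c_0
  gamma(1) = phi_1 gamma(0) + c_1
Substituting the second into the first: gamma(0) (1 - phi_1^2) = c_0 + phi_1 c_1, so
  gamma(0) = (c_0 + phi_1 c_1) / (1 - phi_1^2) = (1.215516 + (0.415)(0.301)) / (1 - (0.415)^2) = 1.340431 / 0.827775 = 1.619318.
  gamma(1) = phi_1 gamma(0) + c_1 = (0.415)(1.619318) + (0.301) = 0.973017.
Therefore gamma(1) = 0.9730 (to 4 decimal places).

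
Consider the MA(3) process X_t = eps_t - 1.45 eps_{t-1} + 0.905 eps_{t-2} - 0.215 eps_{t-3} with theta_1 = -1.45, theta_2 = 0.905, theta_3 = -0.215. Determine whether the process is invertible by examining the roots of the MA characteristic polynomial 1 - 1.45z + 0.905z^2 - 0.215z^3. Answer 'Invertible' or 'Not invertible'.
\text{Invertible}

The MA(q) characteristic polynomial is P(z) = 1 - 1.45z + 0.905z^2 - 0.215z^3.
Invertibility requires all roots to lie outside the unit circle, i.e. |z| > 1 for every root.
Degree 3: look for a simple real root z0 first, then factor out (1 - z/z0) and solve the remaining quadratic.
Testing z0 = 2: P(2) = 1 + (-1.45)(2) + (0.905)(2)^2 + (-0.215)(2)^3
  = 1 + (-2.9) + (3.62) + (-1.72) = 0.  So z_0 = 2 is a root, |z_0| = 2.
Divide out the factor (1 - 0.5 z) = (1 - z/z0) (since 1/z0 = 0.5):
  P(z) = (1 - 0.5 z)(1 + (-0.95) z + (0.43) z^2)
  [check: z-coef -0.95 - (0.5) = -1.45; z^2-coef 0.43 - (0.5)(-0.95) = 0.905; z^3-coef -(0.5)(0.43) = -0.215.]
Remaining roots from the quadratic factor 1 + (-0.95) z + (0.43) z^2:
  Set 1 + (-0.95) z + (0.43) z^2 = 0, i.e. a z^2 + b z + c = 0 with a = 0.43, b = -0.95, c = 1.
  Discriminant D = b^2 - 4ac = (-0.95)^2 - 4*(0.43)*1 = 0.9025 - (1.72) = -0.8175.
  D < 0, so the roots are the complex-conjugate pair z = (-b +/- i sqrt(-D)) / (2a) = 1.1047 +/- 1.0513i.
  For a conjugate pair |z|^2 = z * conj(z) = (product of roots) = c/a = 1/(0.43) = 2.325581, so |z| = sqrt(2.325581) = 1.525 for both roots.
Moduli of all roots: 2.0000, 1.5250, 1.5250.
All moduli strictly greater than 1? Yes.
Verdict: Invertible.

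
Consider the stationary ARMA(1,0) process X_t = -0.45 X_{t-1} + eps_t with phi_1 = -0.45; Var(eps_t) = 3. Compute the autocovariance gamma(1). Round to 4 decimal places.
\gamma(1) = -1.6928

Multiply the model equation by X_{t-k} and take expectations. With theta_0 = psi_0 = 1 and psi_j the MA(infinity) weights, this gives
  gamma(k) - sum_i phi_i gamma(k-i) = c_k,
  c_k = sigma^2 * sum_{j=k..q} theta_j psi_{j-k}   (c_k = 0 for k > q),
using gamma(-m) = gamma(m).
Pure AR (q = 0): c_0 = sigma^2 = 3, c_k = 0 for k >= 1.
Equations for k = 0 and k = 1 (AR order 1):
  gamma(0) = phi_1 gamma(1) + c_0
  gamma(1) = phi_1 gamma(0) + c_1
Substituting the second into the first: gamma(0) (1 - phi_1^2) = c_0 + phi_1 c_1, so
  gamma(0) = c_0 / (1 - phi_1^2) = 3 / (1 - (-0.45)^2) = 3 / 0.7975 = 3.761755.
  gamma(1) = phi_1 gamma(0) = (-0.45)(3.761755) = -1.69279.
Therefore gamma(1) = -1.6928 (to 4 decimal places).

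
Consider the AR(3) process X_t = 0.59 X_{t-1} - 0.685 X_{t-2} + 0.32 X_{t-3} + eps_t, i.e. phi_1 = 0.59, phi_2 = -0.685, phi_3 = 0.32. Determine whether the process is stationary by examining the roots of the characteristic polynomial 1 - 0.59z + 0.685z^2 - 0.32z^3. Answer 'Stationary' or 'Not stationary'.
\text{Stationary}

The AR(p) characteristic polynomial is P(z) = 1 - 0.59z + 0.685z^2 - 0.32z^3.
Stationarity requires all roots to lie outside the unit circle, i.e. |z| > 1 for every root.
Degree 3: look for a simple real root z0 first, then factor out (1 - z/z0) and solve the remaining quadratic.
Testing z0 = 2: P(2) = 1 + (-0.59)(2) + (0.685)(2)^2 + (-0.32)(2)^3
  = 1 + (-1.18) + (2.74) + (-2.56) = 0.  So z_0 = 2 is a root, |z_0| = 2.
Divide out the factor (1 - 0.5 z) = (1 - z/z0) (since 1/z0 = 0.5):
  P(z) = (1 - 0.5 z)(1 + (-0.09) z + (0.64) z^2)
  [check: z-coef -0.09 - (0.5) = -0.59; z^2-coef 0.64 - (0.5)(-0.09) = 0.685; z^3-coef -(0.5)(0.64) = -0.32.]
Remaining roots from the quadratic factor 1 + (-0.09) z + (0.64) z^2:
  Set 1 + (-0.09) z + (0.64) z^2 = 0, i.e. a z^2 + b z + c = 0 with a = 0.64, b = -0.09, c = 1.
  Discriminant D = b^2 - 4ac = (-0.09)^2 - 4*(0.64)*1 = 0.0081 - (2.56) = -2.5519.
  D < 0, so the roots are the complex-conjugate pair z = (-b +/- i sqrt(-D)) / (2a) = 0.0703 +/- 1.248i.
  For a conjugate pair |z|^2 = z * conj(z) = (product of roots) = c/a = 1/(0.64) = 1.5625, so |z| = sqrt(1.5625) = 1.25 for both roots.
Moduli of all roots: 2.0000, 1.2500, 1.2500.
All moduli strictly greater than 1? Yes.
Verdict: Stationary.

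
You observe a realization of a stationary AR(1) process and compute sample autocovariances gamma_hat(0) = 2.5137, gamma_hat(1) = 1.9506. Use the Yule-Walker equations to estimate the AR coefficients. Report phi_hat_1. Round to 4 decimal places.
\hat\phi_{1} = 0.7760

The Yule-Walker equations for an AR(p) process read, in matrix form,
  Gamma_p phi = r_p,   with   (Gamma_p)_{ij} = gamma(|i - j|),
                       (r_p)_i = gamma(i),   i,j = 1..p.
Substitute the sample gammas (Toeplitz matrix and right-hand side of size 1):
  Gamma_p = [[2.5137]]
  r_p     = [1.9506]
With p = 1 this is the single equation gamma(0) phi_1 = gamma(1):
  phi_hat_1 = gamma(1) / gamma(0) = 1.9506 / 2.5137 = 0.7760.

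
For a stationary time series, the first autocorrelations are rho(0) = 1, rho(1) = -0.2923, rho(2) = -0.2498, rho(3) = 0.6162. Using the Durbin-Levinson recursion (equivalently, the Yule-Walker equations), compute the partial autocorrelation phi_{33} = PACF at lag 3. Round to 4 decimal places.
\phi_{33} = 0.5170

The PACF at lag k is phi_{kk}, the last component of the solution
to the Yule-Walker system G_k phi = r_k where
  (G_k)_{ij} = rho(|i - j|), (r_k)_i = rho(i), i,j = 1..k.
Equivalently, Durbin-Levinson gives phi_{kk} iteratively:
  phi_{11} = rho(1)
  phi_{kk} = [rho(k) - sum_{j=1..k-1} phi_{k-1,j} rho(k-j)]
            / [1 - sum_{j=1..k-1} phi_{k-1,j} rho(j)],
  phi_{k,j} = phi_{k-1,j} - phi_{kk} phi_{k-1,k-j},  j = 1..k-1.
Step k = 1:
  phi_11 = rho(1) = -0.2923.
Step k = 2:
  phi_22 = [rho(2) - phi_11 rho(1)] / [1 - phi_11 rho(1)] = [-0.2498 - (-0.2923)(-0.2923)] / [1 - (-0.2923)(-0.2923)]
         = -0.33523929 / 0.91456071 = -0.366558.
  Update: phi_21 = phi_11 - phi_22 phi_11 = -0.2923 - (-0.366558)(-0.2923) = -0.399445.
Step k = 3:
  phi_33 = [rho(3) - phi_21 rho(2) - phi_22 rho(1)] / [1 - phi_21 rho(1) - phi_22 rho(2)]
    numerator   = 0.6162 - (-0.399445)(-0.2498) - (-0.366558)(-0.2923) = 0.40927386
    denominator = 1 - (-0.399445)(-0.2923) - (-0.366558)(-0.2498) = 0.79167616
  phi_33 = 0.40927386 / 0.79167616 = 0.517.
Therefore phi_{33} = 0.5170.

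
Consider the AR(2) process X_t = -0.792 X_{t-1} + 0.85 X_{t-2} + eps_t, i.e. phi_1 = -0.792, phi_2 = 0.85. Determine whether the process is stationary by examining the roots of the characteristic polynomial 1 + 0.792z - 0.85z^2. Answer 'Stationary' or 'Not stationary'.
\text{Not stationary}

The AR(p) characteristic polynomial is P(z) = 1 + 0.792z - 0.85z^2.
Stationarity requires all roots to lie outside the unit circle, i.e. |z| > 1 for every root.
Set 1 + (0.792) z + (-0.85) z^2 = 0, i.e. a z^2 + b z + c = 0 with a = -0.85, b = 0.792, c = 1.
Discriminant D = b^2 - 4ac = (0.792)^2 - 4*(-0.85)*1 = 0.627264 - (-3.4) = 4.027264.
D >= 0, so the roots are real: z = (-b +/- sqrt(D)) / (2a) = (-0.792 +/- 2.006804) / (-1.7).
  z_1 = (-0.792 + 2.006804) / (-1.7) = -0.7146,   |z_1| = 0.7146.
  z_2 = (-0.792 - 2.006804) / (-1.7) = 1.6464,   |z_2| = 1.6464.
Moduli of all roots: 0.7146, 1.6464.
All moduli strictly greater than 1? No.
Verdict: Not stationary.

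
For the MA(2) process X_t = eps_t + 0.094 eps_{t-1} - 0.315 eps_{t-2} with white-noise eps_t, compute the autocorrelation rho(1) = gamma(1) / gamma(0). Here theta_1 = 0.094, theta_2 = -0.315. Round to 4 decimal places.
\rho(1) = 0.0581

For an MA(q) process with theta_0 = 1, the autocovariance is
  gamma(k) = sigma^2 * sum_{i=0..q-k} theta_i * theta_{i+k},
and rho(k) = gamma(k) / gamma(0). Sigma^2 cancels.
  numerator   = (1)*(0.094) + (0.094)*(-0.315) = 0.06439.
  denominator = (1)^2 + (0.094)^2 + (-0.315)^2 = 1.108061.
  rho(1) = 0.06439 / 1.108061 = 0.0581.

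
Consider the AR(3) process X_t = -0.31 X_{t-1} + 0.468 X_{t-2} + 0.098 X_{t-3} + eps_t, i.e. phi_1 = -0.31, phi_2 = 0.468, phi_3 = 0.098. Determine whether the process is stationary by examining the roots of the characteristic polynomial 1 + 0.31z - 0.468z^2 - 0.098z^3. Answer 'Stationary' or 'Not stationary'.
\text{Stationary}

The AR(p) characteristic polynomial is P(z) = 1 + 0.31z - 0.468z^2 - 0.098z^3.
Stationarity requires all roots to lie outside the unit circle, i.e. |z| > 1 for every root.
Degree 3: look for a simple real root z0 first, then factor out (1 - z/z0) and solve the remaining quadratic.
Testing z0 = -5: P(-5) = 1 + (0.31)(-5) + (-0.468)(-5)^2 + (-0.098)(-5)^3
  = 1 + (-1.55) + (-11.7) + (12.25) = 0.  So z_0 = -5 is a root, |z_0| = 5.
Divide out the factor (1 + 0.2 z) = (1 - z/z0) (since 1/z0 = -0.2):
  P(z) = (1 + 0.2 z)(1 + (0.11) z + (-0.49) z^2)
  [check: z-coef 0.11 - (-0.2) = 0.31; z^2-coef -0.49 - (-0.2)(0.11) = -0.468; z^3-coef -(-0.2)(-0.49) = -0.098.]
Remaining roots from the quadratic factor 1 + (0.11) z + (-0.49) z^2:
  Set 1 + (0.11) z + (-0.49) z^2 = 0, i.e. a z^2 + b z + c = 0 with a = -0.49, b = 0.11, c = 1.
  Discriminant D = b^2 - 4ac = (0.11)^2 - 4*(-0.49)*1 = 0.0121 - (-1.96) = 1.9721.
  D >= 0, so the roots are real: z = (-b +/- sqrt(D)) / (2a) = (-0.11 +/- 1.404315) / (-0.98).
    z_1 = (-0.11 + 1.404315) / (-0.98) = -1.3207,   |z_1| = 1.3207.
    z_2 = (-0.11 - 1.404315) / (-0.98) = 1.5452,   |z_2| = 1.5452.
Moduli of all roots: 5.0000, 1.3207, 1.5452.
All moduli strictly greater than 1? Yes.
Verdict: Stationary.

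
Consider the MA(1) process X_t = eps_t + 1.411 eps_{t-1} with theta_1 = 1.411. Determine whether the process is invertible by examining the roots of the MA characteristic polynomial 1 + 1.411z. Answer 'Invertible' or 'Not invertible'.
\text{Not invertible}

The MA(q) characteristic polynomial is P(z) = 1 + 1.411z.
Invertibility requires all roots to lie outside the unit circle, i.e. |z| > 1 for every root.
This is linear in z: 1 + (1.411) z = 0  =>  z = -1/(1.411) = -0.708717,  |z| = 0.708717.
Moduli of all roots: 0.7087.
All moduli strictly greater than 1? No.
Verdict: Not invertible.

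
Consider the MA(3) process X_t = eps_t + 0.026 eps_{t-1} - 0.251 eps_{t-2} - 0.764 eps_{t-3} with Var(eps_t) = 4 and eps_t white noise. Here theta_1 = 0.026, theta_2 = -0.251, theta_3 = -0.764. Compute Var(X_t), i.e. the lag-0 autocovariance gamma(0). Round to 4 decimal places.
\gamma(0) = 6.5895

For an MA(q) process X_t = eps_t + sum_i theta_i eps_{t-i} with
Var(eps_t) = sigma^2, the variance is
  gamma(0) = sigma^2 * (1 + sum_i theta_i^2).
  sum_i theta_i^2 = (0.026)^2 + (-0.251)^2 + (-0.764)^2 = 0.000676 + 0.063001 + 0.583696 = 0.647373.
  gamma(0) = 4 * (1 + 0.647373) = 4 * 1.647373 = 6.589492, which rounds to 6.5895.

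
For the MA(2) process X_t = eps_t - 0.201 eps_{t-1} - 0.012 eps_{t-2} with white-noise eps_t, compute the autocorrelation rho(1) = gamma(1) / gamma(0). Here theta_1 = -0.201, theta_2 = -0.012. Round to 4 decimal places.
\rho(1) = -0.1908

For an MA(q) process with theta_0 = 1, the autocovariance is
  gamma(k) = sigma^2 * sum_{i=0..q-k} theta_i * theta_{i+k},
and rho(k) = gamma(k) / gamma(0). Sigma^2 cancels.
  numerator   = (1)*(-0.201) + (-0.201)*(-0.012) = -0.198588.
  denominator = (1)^2 + (-0.201)^2 + (-0.012)^2 = 1.040545.
  rho(1) = -0.198588 / 1.040545 = -0.1908.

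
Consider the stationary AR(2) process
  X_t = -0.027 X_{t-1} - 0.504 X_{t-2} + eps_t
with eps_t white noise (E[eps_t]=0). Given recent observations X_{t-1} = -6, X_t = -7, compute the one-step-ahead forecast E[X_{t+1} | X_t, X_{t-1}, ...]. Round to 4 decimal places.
E[X_{t+1} \mid \mathcal F_t] = 3.2130

For an AR(p) model X_t = c + sum_i phi_i X_{t-i} + eps_t, the
one-step-ahead conditional mean is
  E[X_{t+1} | X_t, ...] = c + sum_i phi_i X_{t+1-i}.
Substitute known values:
  E[X_{t+1} | ...] = (-0.027) * (-7) + (-0.504) * (-6)
                   = 3.2130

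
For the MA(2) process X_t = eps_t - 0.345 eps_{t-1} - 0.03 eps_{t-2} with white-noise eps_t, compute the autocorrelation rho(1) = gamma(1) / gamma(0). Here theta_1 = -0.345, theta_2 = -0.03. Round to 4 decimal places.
\rho(1) = -0.2988

For an MA(q) process with theta_0 = 1, the autocovariance is
  gamma(k) = sigma^2 * sum_{i=0..q-k} theta_i * theta_{i+k},
and rho(k) = gamma(k) / gamma(0). Sigma^2 cancels.
  numerator   = (1)*(-0.345) + (-0.345)*(-0.03) = -0.33465.
  denominator = (1)^2 + (-0.345)^2 + (-0.03)^2 = 1.119925.
  rho(1) = -0.33465 / 1.119925 = -0.2988.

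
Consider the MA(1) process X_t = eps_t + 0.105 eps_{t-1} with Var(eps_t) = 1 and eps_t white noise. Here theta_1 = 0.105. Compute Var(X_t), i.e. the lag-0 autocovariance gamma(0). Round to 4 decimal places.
\gamma(0) = 1.0110

For an MA(q) process X_t = eps_t + sum_i theta_i eps_{t-i} with
Var(eps_t) = sigma^2, the variance is
  gamma(0) = sigma^2 * (1 + sum_i theta_i^2).
  sum_i theta_i^2 = (0.105)^2 = 0.011025.
  gamma(0) = 1 * (1 + 0.011025) = 1 * 1.011025 = 1.011025, which rounds to 1.0110.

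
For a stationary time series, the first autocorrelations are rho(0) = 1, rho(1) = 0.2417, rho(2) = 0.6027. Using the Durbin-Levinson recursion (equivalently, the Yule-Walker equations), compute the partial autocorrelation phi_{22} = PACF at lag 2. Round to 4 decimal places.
\phi_{22} = 0.5781

The PACF at lag k is phi_{kk}, the last component of the solution
to the Yule-Walker system G_k phi = r_k where
  (G_k)_{ij} = rho(|i - j|), (r_k)_i = rho(i), i,j = 1..k.
Equivalently, Durbin-Levinson gives phi_{kk} iteratively:
  phi_{11} = rho(1)
  phi_{kk} = [rho(k) - sum_{j=1..k-1} phi_{k-1,j} rho(k-j)]
            / [1 - sum_{j=1..k-1} phi_{k-1,j} rho(j)],
  phi_{k,j} = phi_{k-1,j} - phi_{kk} phi_{k-1,k-j},  j = 1..k-1.
Step k = 1:
  phi_11 = rho(1) = 0.2417.
Step k = 2:
  phi_22 = [rho(2) - phi_11 rho(1)] / [1 - phi_11 rho(1)] = [0.6027 - (0.2417)(0.2417)] / [1 - (0.2417)(0.2417)]
         = 0.54428111 / 0.94158111 = 0.5781.
Therefore phi_{22} = 0.5781.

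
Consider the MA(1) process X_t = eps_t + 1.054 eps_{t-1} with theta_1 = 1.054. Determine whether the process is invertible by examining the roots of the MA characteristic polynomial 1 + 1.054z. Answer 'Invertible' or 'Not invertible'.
\text{Not invertible}

The MA(q) characteristic polynomial is P(z) = 1 + 1.054z.
Invertibility requires all roots to lie outside the unit circle, i.e. |z| > 1 for every root.
This is linear in z: 1 + (1.054) z = 0  =>  z = -1/(1.054) = -0.948767,  |z| = 0.948767.
Moduli of all roots: 0.9488.
All moduli strictly greater than 1? No.
Verdict: Not invertible.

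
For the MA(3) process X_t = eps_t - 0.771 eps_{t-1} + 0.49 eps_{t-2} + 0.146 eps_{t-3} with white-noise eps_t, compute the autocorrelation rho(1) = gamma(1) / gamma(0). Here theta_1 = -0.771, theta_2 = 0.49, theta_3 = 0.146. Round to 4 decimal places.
\rho(1) = -0.5805

For an MA(q) process with theta_0 = 1, the autocovariance is
  gamma(k) = sigma^2 * sum_{i=0..q-k} theta_i * theta_{i+k},
and rho(k) = gamma(k) / gamma(0). Sigma^2 cancels.
  numerator   = (1)*(-0.771) + (-0.771)*(0.49) + (0.49)*(0.146) = -1.07725.
  denominator = (1)^2 + (-0.771)^2 + (0.49)^2 + (0.146)^2 = 1.855857.
  rho(1) = -1.07725 / 1.855857 = -0.5805.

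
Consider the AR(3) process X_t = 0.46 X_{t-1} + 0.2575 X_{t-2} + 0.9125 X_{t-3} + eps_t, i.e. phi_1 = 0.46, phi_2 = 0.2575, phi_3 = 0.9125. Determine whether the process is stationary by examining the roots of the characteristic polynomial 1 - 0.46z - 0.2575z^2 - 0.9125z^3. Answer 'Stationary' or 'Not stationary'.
\text{Not stationary}

The AR(p) characteristic polynomial is P(z) = 1 - 0.46z - 0.2575z^2 - 0.9125z^3.
Stationarity requires all roots to lie outside the unit circle, i.e. |z| > 1 for every root.
Degree 3: look for a simple real root z0 first, then factor out (1 - z/z0) and solve the remaining quadratic.
Testing z0 = 0.8: P(0.8) = 1 + (-0.46)(0.8) + (-0.2575)(0.8)^2 + (-0.9125)(0.8)^3
  = 1 + (-0.368) + (-0.1648) + (-0.4672) = 0.  So z_0 = 0.8 is a root, |z_0| = 0.8.
Divide out the factor (1 - 1.25 z) = (1 - z/z0) (since 1/z0 = 1.25):
  P(z) = (1 - 1.25 z)(1 + (0.79) z + (0.73) z^2)
  [check: z-coef 0.79 - (1.25) = -0.46; z^2-coef 0.73 - (1.25)(0.79) = -0.2575; z^3-coef -(1.25)(0.73) = -0.9125.]
Remaining roots from the quadratic factor 1 + (0.79) z + (0.73) z^2:
  Set 1 + (0.79) z + (0.73) z^2 = 0, i.e. a z^2 + b z + c = 0 with a = 0.73, b = 0.79, c = 1.
  Discriminant D = b^2 - 4ac = (0.79)^2 - 4*(0.73)*1 = 0.6241 - (2.92) = -2.2959.
  D < 0, so the roots are the complex-conjugate pair z = (-b +/- i sqrt(-D)) / (2a) = -0.5411 +/- 1.0378i.
  For a conjugate pair |z|^2 = z * conj(z) = (product of roots) = c/a = 1/(0.73) = 1.369863, so |z| = sqrt(1.369863) = 1.1704 for both roots.
Moduli of all roots: 0.8000, 1.1704, 1.1704.
All moduli strictly greater than 1? No.
Verdict: Not stationary.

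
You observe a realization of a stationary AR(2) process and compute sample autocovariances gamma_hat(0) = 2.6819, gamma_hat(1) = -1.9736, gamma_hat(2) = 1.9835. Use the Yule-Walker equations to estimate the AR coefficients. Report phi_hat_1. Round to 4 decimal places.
\hat\phi_{1} = -0.4180

The Yule-Walker equations for an AR(p) process read, in matrix form,
  Gamma_p phi = r_p,   with   (Gamma_p)_{ij} = gamma(|i - j|),
                       (r_p)_i = gamma(i),   i,j = 1..p.
Substitute the sample gammas (Toeplitz matrix and right-hand side of size 2):
  Gamma_p = [[2.6819, -1.9736], [-1.9736, 2.6819]]
  r_p     = [-1.9736, 1.9835]
Written out:
  2.6819 phi_1 - 1.9736 phi_2 = -1.9736
  -1.9736 phi_1 + 2.6819 phi_2 = 1.9835
Solve by Cramer's rule:
  det = gamma(0)^2 - gamma(1)^2 = (2.6819)^2 - (-1.9736)^2 = 7.19258761 - 3.89509696 = 3.29749065
  phi_hat_1 = [gamma(1) gamma(0) - gamma(1) gamma(2)] / det = [(-1.9736)(2.6819) - (-1.9736)(1.9835)] / 3.29749065 = -1.37836224 / 3.29749065 = -0.418
  phi_hat_2 = [gamma(0) gamma(2) - gamma(1)^2] / det = [(2.6819)(1.9835) - (-1.9736)^2] / 3.29749065 = 1.42445169 / 3.29749065 = 0.432
So phi_hat = [-0.4180, 0.4320].
Therefore phi_hat_1 = -0.4180.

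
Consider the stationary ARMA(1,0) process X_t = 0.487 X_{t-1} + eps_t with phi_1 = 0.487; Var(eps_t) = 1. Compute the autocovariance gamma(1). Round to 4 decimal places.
\gamma(1) = 0.6384

Multiply the model equation by X_{t-k} and take expectations. With theta_0 = psi_0 = 1 and psi_j the MA(infinity) weights, this gives
  gamma(k) - sum_i phi_i gamma(k-i) = c_k,
  c_k = sigma^2 * sum_{j=k..q} theta_j psi_{j-k}   (c_k = 0 for k > q),
using gamma(-m) = gamma(m).
Pure AR (q = 0): c_0 = sigma^2 = 1, c_k = 0 for k >= 1.
Equations for k = 0 and k = 1 (AR order 1):
  gamma(0) = phi_1 gamma(1) + c_0
  gamma(1) = phi_1 gamma(0) + c_1
Substituting the second into the first: gamma(0) (1 - phi_1^2) = c_0 + phi_1 c_1, so
  gamma(0) = c_0 / (1 - phi_1^2) = 1 / (1 - (0.487)^2) = 1 / 0.762831 = 1.310906.
  gamma(1) = phi_1 gamma(0) = (0.487)(1.310906) = 0.638411.
Therefore gamma(1) = 0.6384 (to 4 decimal places).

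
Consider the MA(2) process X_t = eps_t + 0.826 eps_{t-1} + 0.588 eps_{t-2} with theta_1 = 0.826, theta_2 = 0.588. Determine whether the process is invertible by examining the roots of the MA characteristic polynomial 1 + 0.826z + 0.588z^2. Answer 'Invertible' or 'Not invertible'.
\text{Invertible}

The MA(q) characteristic polynomial is P(z) = 1 + 0.826z + 0.588z^2.
Invertibility requires all roots to lie outside the unit circle, i.e. |z| > 1 for every root.
Set 1 + (0.826) z + (0.588) z^2 = 0, i.e. a z^2 + b z + c = 0 with a = 0.588, b = 0.826, c = 1.
Discriminant D = b^2 - 4ac = (0.826)^2 - 4*(0.588)*1 = 0.682276 - (2.352) = -1.669724.
D < 0, so the roots are the complex-conjugate pair z = (-b +/- i sqrt(-D)) / (2a) = -0.7024 +/- 1.0988i.
For a conjugate pair |z|^2 = z * conj(z) = (product of roots) = c/a = 1/(0.588) = 1.70068, so |z| = sqrt(1.70068) = 1.3041 for both roots.
Moduli of all roots: 1.3041, 1.3041.
All moduli strictly greater than 1? Yes.
Verdict: Invertible.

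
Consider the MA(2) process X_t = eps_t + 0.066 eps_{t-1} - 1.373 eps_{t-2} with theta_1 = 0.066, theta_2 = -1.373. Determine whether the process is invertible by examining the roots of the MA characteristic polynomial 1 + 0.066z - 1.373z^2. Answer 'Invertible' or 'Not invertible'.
\text{Not invertible}

The MA(q) characteristic polynomial is P(z) = 1 + 0.066z - 1.373z^2.
Invertibility requires all roots to lie outside the unit circle, i.e. |z| > 1 for every root.
Set 1 + (0.066) z + (-1.373) z^2 = 0, i.e. a z^2 + b z + c = 0 with a = -1.373, b = 0.066, c = 1.
Discriminant D = b^2 - 4ac = (0.066)^2 - 4*(-1.373)*1 = 0.004356 - (-5.492) = 5.496356.
D >= 0, so the roots are real: z = (-b +/- sqrt(D)) / (2a) = (-0.066 +/- 2.344431) / (-2.746).
  z_1 = (-0.066 + 2.344431) / (-2.746) = -0.8297,   |z_1| = 0.8297.
  z_2 = (-0.066 - 2.344431) / (-2.746) = 0.8778,   |z_2| = 0.8778.
Moduli of all roots: 0.8297, 0.8778.
All moduli strictly greater than 1? No.
Verdict: Not invertible.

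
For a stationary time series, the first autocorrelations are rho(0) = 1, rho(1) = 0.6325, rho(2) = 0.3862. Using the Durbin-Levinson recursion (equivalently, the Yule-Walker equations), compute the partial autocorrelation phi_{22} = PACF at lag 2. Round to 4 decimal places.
\phi_{22} = -0.0231

The PACF at lag k is phi_{kk}, the last component of the solution
to the Yule-Walker system G_k phi = r_k where
  (G_k)_{ij} = rho(|i - j|), (r_k)_i = rho(i), i,j = 1..k.
Equivalently, Durbin-Levinson gives phi_{kk} iteratively:
  phi_{11} = rho(1)
  phi_{kk} = [rho(k) - sum_{j=1..k-1} phi_{k-1,j} rho(k-j)]
            / [1 - sum_{j=1..k-1} phi_{k-1,j} rho(j)],
  phi_{k,j} = phi_{k-1,j} - phi_{kk} phi_{k-1,k-j},  j = 1..k-1.
Step k = 1:
  phi_11 = rho(1) = 0.6325.
Step k = 2:
  phi_22 = [rho(2) - phi_11 rho(1)] / [1 - phi_11 rho(1)] = [0.3862 - (0.6325)(0.6325)] / [1 - (0.6325)(0.6325)]
         = -0.01385625 / 0.59994375 = -0.0231.
Therefore phi_{22} = -0.0231.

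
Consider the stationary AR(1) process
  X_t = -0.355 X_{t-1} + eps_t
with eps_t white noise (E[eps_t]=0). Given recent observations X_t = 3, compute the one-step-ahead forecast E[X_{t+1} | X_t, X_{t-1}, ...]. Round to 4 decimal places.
E[X_{t+1} \mid \mathcal F_t] = -1.0650

For an AR(p) model X_t = c + sum_i phi_i X_{t-i} + eps_t, the
one-step-ahead conditional mean is
  E[X_{t+1} | X_t, ...] = c + sum_i phi_i X_{t+1-i}.
Substitute known values:
  E[X_{t+1} | ...] = (-0.355) * (3)
                   = -1.0650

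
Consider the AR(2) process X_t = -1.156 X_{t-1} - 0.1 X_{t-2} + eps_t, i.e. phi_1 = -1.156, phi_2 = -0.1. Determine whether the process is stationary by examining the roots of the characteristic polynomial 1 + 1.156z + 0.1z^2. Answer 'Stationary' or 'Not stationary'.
\text{Not stationary}

The AR(p) characteristic polynomial is P(z) = 1 + 1.156z + 0.1z^2.
Stationarity requires all roots to lie outside the unit circle, i.e. |z| > 1 for every root.
Set 1 + (1.156) z + (0.1) z^2 = 0, i.e. a z^2 + b z + c = 0 with a = 0.1, b = 1.156, c = 1.
Discriminant D = b^2 - 4ac = (1.156)^2 - 4*(0.1)*1 = 1.336336 - (0.4) = 0.936336.
D >= 0, so the roots are real: z = (-b +/- sqrt(D)) / (2a) = (-1.156 +/- 0.967645) / (0.2).
  z_1 = (-1.156 + 0.967645) / (0.2) = -0.9418,   |z_1| = 0.9418.
  z_2 = (-1.156 - 0.967645) / (0.2) = -10.6182,   |z_2| = 10.6182.
Moduli of all roots: 0.9418, 10.6182.
All moduli strictly greater than 1? No.
Verdict: Not stationary.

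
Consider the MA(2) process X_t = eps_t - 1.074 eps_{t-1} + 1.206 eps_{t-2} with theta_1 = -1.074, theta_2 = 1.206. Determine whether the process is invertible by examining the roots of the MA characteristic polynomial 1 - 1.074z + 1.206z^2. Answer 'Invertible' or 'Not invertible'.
\text{Not invertible}

The MA(q) characteristic polynomial is P(z) = 1 - 1.074z + 1.206z^2.
Invertibility requires all roots to lie outside the unit circle, i.e. |z| > 1 for every root.
Set 1 + (-1.074) z + (1.206) z^2 = 0, i.e. a z^2 + b z + c = 0 with a = 1.206, b = -1.074, c = 1.
Discriminant D = b^2 - 4ac = (-1.074)^2 - 4*(1.206)*1 = 1.153476 - (4.824) = -3.670524.
D < 0, so the roots are the complex-conjugate pair z = (-b +/- i sqrt(-D)) / (2a) = 0.4453 +/- 0.7943i.
For a conjugate pair |z|^2 = z * conj(z) = (product of roots) = c/a = 1/(1.206) = 0.829187, so |z| = sqrt(0.829187) = 0.9106 for both roots.
Moduli of all roots: 0.9106, 0.9106.
All moduli strictly greater than 1? No.
Verdict: Not invertible.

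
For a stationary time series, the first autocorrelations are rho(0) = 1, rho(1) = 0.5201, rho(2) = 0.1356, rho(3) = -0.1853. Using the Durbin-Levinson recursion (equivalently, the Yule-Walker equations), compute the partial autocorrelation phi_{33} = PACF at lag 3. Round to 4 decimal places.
\phi_{33} = -0.2451

The PACF at lag k is phi_{kk}, the last component of the solution
to the Yule-Walker system G_k phi = r_k where
  (G_k)_{ij} = rho(|i - j|), (r_k)_i = rho(i), i,j = 1..k.
Equivalently, Durbin-Levinson gives phi_{kk} iteratively:
  phi_{11} = rho(1)
  phi_{kk} = [rho(k) - sum_{j=1..k-1} phi_{k-1,j} rho(k-j)]
            / [1 - sum_{j=1..k-1} phi_{k-1,j} rho(j)],
  phi_{k,j} = phi_{k-1,j} - phi_{kk} phi_{k-1,k-j},  j = 1..k-1.
Step k = 1:
  phi_11 = rho(1) = 0.5201.
Step k = 2:
  phi_22 = [rho(2) - phi_11 rho(1)] / [1 - phi_11 rho(1)] = [0.1356 - (0.5201)(0.5201)] / [1 - (0.5201)(0.5201)]
         = -0.13490401 / 0.72949599 = -0.184928.
  Update: phi_21 = phi_11 - phi_22 phi_11 = 0.5201 - (-0.184928)(0.5201) = 0.616281.
Step k = 3:
  phi_33 = [rho(3) - phi_21 rho(2) - phi_22 rho(1)] / [1 - phi_21 rho(1) - phi_22 rho(2)]
    numerator   = -0.1853 - (0.616281)(0.1356) - (-0.184928)(0.5201) = -0.1726868
    denominator = 1 - (0.616281)(0.5201) - (-0.184928)(0.1356) = 0.7045485
  phi_33 = -0.1726868 / 0.7045485 = -0.2451.
Therefore phi_{33} = -0.2451.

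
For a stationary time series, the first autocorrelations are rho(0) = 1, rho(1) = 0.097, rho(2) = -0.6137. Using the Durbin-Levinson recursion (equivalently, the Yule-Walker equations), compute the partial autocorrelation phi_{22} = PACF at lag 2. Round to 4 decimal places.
\phi_{22} = -0.6290

The PACF at lag k is phi_{kk}, the last component of the solution
to the Yule-Walker system G_k phi = r_k where
  (G_k)_{ij} = rho(|i - j|), (r_k)_i = rho(i), i,j = 1..k.
Equivalently, Durbin-Levinson gives phi_{kk} iteratively:
  phi_{11} = rho(1)
  phi_{kk} = [rho(k) - sum_{j=1..k-1} phi_{k-1,j} rho(k-j)]
            / [1 - sum_{j=1..k-1} phi_{k-1,j} rho(j)],
  phi_{k,j} = phi_{k-1,j} - phi_{kk} phi_{k-1,k-j},  j = 1..k-1.
Step k = 1:
  phi_11 = rho(1) = 0.097.
Step k = 2:
  phi_22 = [rho(2) - phi_11 rho(1)] / [1 - phi_11 rho(1)] = [-0.6137 - (0.097)(0.097)] / [1 - (0.097)(0.097)]
         = -0.623109 / 0.990591 = -0.629.
Therefore phi_{22} = -0.6290.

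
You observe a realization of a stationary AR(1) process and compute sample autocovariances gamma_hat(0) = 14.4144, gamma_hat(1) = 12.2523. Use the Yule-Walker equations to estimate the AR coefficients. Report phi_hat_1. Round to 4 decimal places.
\hat\phi_{1} = 0.8500

The Yule-Walker equations for an AR(p) process read, in matrix form,
  Gamma_p phi = r_p,   with   (Gamma_p)_{ij} = gamma(|i - j|),
                       (r_p)_i = gamma(i),   i,j = 1..p.
Substitute the sample gammas (Toeplitz matrix and right-hand side of size 1):
  Gamma_p = [[14.4144]]
  r_p     = [12.2523]
With p = 1 this is the single equation gamma(0) phi_1 = gamma(1):
  phi_hat_1 = gamma(1) / gamma(0) = 12.2523 / 14.4144 = 0.8500.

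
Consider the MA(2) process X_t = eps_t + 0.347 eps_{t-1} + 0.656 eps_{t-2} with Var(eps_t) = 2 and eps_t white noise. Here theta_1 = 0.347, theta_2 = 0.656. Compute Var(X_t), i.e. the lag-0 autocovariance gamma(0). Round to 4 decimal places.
\gamma(0) = 3.1015

For an MA(q) process X_t = eps_t + sum_i theta_i eps_{t-i} with
Var(eps_t) = sigma^2, the variance is
  gamma(0) = sigma^2 * (1 + sum_i theta_i^2).
  sum_i theta_i^2 = (0.347)^2 + (0.656)^2 = 0.120409 + 0.430336 = 0.550745.
  gamma(0) = 2 * (1 + 0.550745) = 2 * 1.550745 = 3.10149, which rounds to 3.1015.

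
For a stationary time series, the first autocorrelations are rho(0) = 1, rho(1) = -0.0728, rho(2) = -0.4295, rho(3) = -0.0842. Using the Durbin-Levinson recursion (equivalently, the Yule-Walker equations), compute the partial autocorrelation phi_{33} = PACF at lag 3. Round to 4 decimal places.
\phi_{33} = -0.2000

The PACF at lag k is phi_{kk}, the last component of the solution
to the Yule-Walker system G_k phi = r_k where
  (G_k)_{ij} = rho(|i - j|), (r_k)_i = rho(i), i,j = 1..k.
Equivalently, Durbin-Levinson gives phi_{kk} iteratively:
  phi_{11} = rho(1)
  phi_{kk} = [rho(k) - sum_{j=1..k-1} phi_{k-1,j} rho(k-j)]
            / [1 - sum_{j=1..k-1} phi_{k-1,j} rho(j)],
  phi_{k,j} = phi_{k-1,j} - phi_{kk} phi_{k-1,k-j},  j = 1..k-1.
Step k = 1:
  phi_11 = rho(1) = -0.0728.
Step k = 2:
  phi_22 = [rho(2) - phi_11 rho(1)] / [1 - phi_11 rho(1)] = [-0.4295 - (-0.0728)(-0.0728)] / [1 - (-0.0728)(-0.0728)]
         = -0.43479984 / 0.99470016 = -0.437116.
  Update: phi_21 = phi_11 - phi_22 phi_11 = -0.0728 - (-0.437116)(-0.0728) = -0.104622.
Step k = 3:
  phi_33 = [rho(3) - phi_21 rho(2) - phi_22 rho(1)] / [1 - phi_21 rho(1) - phi_22 rho(2)]
    numerator   = -0.0842 - (-0.104622)(-0.4295) - (-0.437116)(-0.0728) = -0.16095726
    denominator = 1 - (-0.104622)(-0.0728) - (-0.437116)(-0.4295) = 0.80464198
  phi_33 = -0.16095726 / 0.80464198 = -0.2.
Therefore phi_{33} = -0.2000.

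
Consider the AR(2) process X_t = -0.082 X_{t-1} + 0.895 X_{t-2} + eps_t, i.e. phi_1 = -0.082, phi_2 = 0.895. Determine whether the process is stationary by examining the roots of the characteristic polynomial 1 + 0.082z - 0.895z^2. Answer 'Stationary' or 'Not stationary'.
\text{Stationary}

The AR(p) characteristic polynomial is P(z) = 1 + 0.082z - 0.895z^2.
Stationarity requires all roots to lie outside the unit circle, i.e. |z| > 1 for every root.
Set 1 + (0.082) z + (-0.895) z^2 = 0, i.e. a z^2 + b z + c = 0 with a = -0.895, b = 0.082, c = 1.
Discriminant D = b^2 - 4ac = (0.082)^2 - 4*(-0.895)*1 = 0.006724 - (-3.58) = 3.586724.
D >= 0, so the roots are real: z = (-b +/- sqrt(D)) / (2a) = (-0.082 +/- 1.893865) / (-1.79).
  z_1 = (-0.082 + 1.893865) / (-1.79) = -1.0122,   |z_1| = 1.0122.
  z_2 = (-0.082 - 1.893865) / (-1.79) = 1.1038,   |z_2| = 1.1038.
Moduli of all roots: 1.0122, 1.1038.
All moduli strictly greater than 1? Yes.
Verdict: Stationary.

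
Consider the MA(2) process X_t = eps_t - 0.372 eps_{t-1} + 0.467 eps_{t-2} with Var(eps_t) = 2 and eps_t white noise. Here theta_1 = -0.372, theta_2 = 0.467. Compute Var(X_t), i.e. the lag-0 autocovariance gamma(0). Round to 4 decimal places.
\gamma(0) = 2.7129

For an MA(q) process X_t = eps_t + sum_i theta_i eps_{t-i} with
Var(eps_t) = sigma^2, the variance is
  gamma(0) = sigma^2 * (1 + sum_i theta_i^2).
  sum_i theta_i^2 = (-0.372)^2 + (0.467)^2 = 0.138384 + 0.218089 = 0.356473.
  gamma(0) = 2 * (1 + 0.356473) = 2 * 1.356473 = 2.712946, which rounds to 2.7129.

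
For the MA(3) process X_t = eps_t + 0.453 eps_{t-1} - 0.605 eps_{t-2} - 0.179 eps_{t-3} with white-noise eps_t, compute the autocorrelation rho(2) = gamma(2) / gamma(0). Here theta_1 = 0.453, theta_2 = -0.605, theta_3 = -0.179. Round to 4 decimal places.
\rho(2) = -0.4279

For an MA(q) process with theta_0 = 1, the autocovariance is
  gamma(k) = sigma^2 * sum_{i=0..q-k} theta_i * theta_{i+k},
and rho(k) = gamma(k) / gamma(0). Sigma^2 cancels.
  numerator   = (1)*(-0.605) + (0.453)*(-0.179) = -0.686087.
  denominator = (1)^2 + (0.453)^2 + (-0.605)^2 + (-0.179)^2 = 1.603275.
  rho(2) = -0.686087 / 1.603275 = -0.4279.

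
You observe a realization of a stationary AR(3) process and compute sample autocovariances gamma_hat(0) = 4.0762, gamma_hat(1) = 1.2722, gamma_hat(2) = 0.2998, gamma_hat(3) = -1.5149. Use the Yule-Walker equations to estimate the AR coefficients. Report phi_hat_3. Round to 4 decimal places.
\hat\phi_{3} = -0.4290

The Yule-Walker equations for an AR(p) process read, in matrix form,
  Gamma_p phi = r_p,   with   (Gamma_p)_{ij} = gamma(|i - j|),
                       (r_p)_i = gamma(i),   i,j = 1..p.
Substitute the sample gammas (Toeplitz matrix and right-hand side of size 3):
  Gamma_p = [[4.0762, 1.2722, 0.2998], [1.2722, 4.0762, 1.2722], [0.2998, 1.2722, 4.0762]]
  r_p     = [1.2722, 0.2998, -1.5149]
Written out (R1..R3):
  (R1) 4.0762 phi_1 + 1.2722 phi_2 + 0.2998 phi_3 = 1.2722
  (R2) 1.2722 phi_1 + 4.0762 phi_2 + 1.2722 phi_3 = 0.2998
  (R3) 0.2998 phi_1 + 1.2722 phi_2 + 4.0762 phi_3 = -1.5149
Gaussian elimination:
  R2 <- R2 - (1.2722/4.0762) R1 = R2 - (0.312104) R1:  3.679141 phi_2 + 1.178631 phi_3 = -0.097259
  R3 <- R3 - (0.2998/4.0762) R1 = R3 - (0.073549) R1:  1.178631 phi_2 + 4.05415 phi_3 = -1.608469
  R3 <- R3 - (1.178631/3.679141) R2 = R3 - (0.320355) R2:  3.67657 phi_3 = -1.577311
Back-substitution:
  phi_hat_3 = -1.577311 / 3.67657 = -0.429017
  phi_hat_2 = (-0.097259 - (1.178631)(-0.429017)) / 3.679141 = 0.111002
  phi_hat_1 = (1.2722 - (1.2722)(0.111002) - (0.2998)(-0.429017)) / 4.0762 = 0.309014
So phi_hat = [0.3090, 0.1110, -0.4290].
Therefore phi_hat_3 = -0.4290.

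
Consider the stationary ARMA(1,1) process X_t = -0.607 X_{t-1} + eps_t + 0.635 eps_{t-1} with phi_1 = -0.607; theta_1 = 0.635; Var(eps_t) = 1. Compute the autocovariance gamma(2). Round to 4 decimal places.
\gamma(2) = -0.0165

Multiply the model equation by X_{t-k} and take expectations. With theta_0 = psi_0 = 1 and psi_j the MA(infinity) weights, this gives
  gamma(k) - sum_i phi_i gamma(k-i) = c_k,
  c_k = sigma^2 * sum_{j=k..q} theta_j psi_{j-k}   (c_k = 0 for k > q),
using gamma(-m) = gamma(m).
psi-weights needed (psi_j = theta_j + sum_i phi_i psi_{j-i}):
  psi_1 = theta_1 + phi_1 = 0.635 + (-0.607) = 0.028
Right-hand sides:
  c_0 = sigma^2 (1 + theta_1 psi_1) = 1 * (1 + (0.635)(0.028)) = 1 * 1.01778 = 1.01778
  c_1 = sigma^2 theta_1 = 1 * (0.635) = 0.635
  c_2 = 0
Equations for k = 0 and k = 1 (AR order 1):
  gamma(0) = phi_1 gamma(1) + c_0
  gamma(1) = phi_1 gamma(0) + c_1
Substituting the second into the first: gamma(0) (1 - phi_1^2) = c_0 + phi_1 c_1, so
  gamma(0) = (c_0 + phi_1 c_1) / (1 - phi_1^2) = (1.01778 + (-0.607)(0.635)) / (1 - (-0.607)^2) = 0.632335 / 0.631551 = 1.001241.
  gamma(1) = phi_1 gamma(0) + c_1 = (-0.607)(1.001241) + (0.635) = 0.027246.
For k = 2 (> q): gamma(2) = phi_1 gamma(1) = (-0.607)(0.027246) = -0.016539.
Therefore gamma(2) = -0.0165 (to 4 decimal places).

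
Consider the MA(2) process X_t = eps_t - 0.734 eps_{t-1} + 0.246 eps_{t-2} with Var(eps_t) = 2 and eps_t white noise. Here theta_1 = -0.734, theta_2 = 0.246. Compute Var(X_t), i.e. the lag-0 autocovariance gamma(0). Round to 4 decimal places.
\gamma(0) = 3.1985

For an MA(q) process X_t = eps_t + sum_i theta_i eps_{t-i} with
Var(eps_t) = sigma^2, the variance is
  gamma(0) = sigma^2 * (1 + sum_i theta_i^2).
  sum_i theta_i^2 = (-0.734)^2 + (0.246)^2 = 0.538756 + 0.060516 = 0.599272.
  gamma(0) = 2 * (1 + 0.599272) = 2 * 1.599272 = 3.198544, which rounds to 3.1985.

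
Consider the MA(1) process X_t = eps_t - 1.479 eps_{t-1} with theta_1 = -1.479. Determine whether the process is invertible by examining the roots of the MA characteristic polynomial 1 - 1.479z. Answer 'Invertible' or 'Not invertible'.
\text{Not invertible}

The MA(q) characteristic polynomial is P(z) = 1 - 1.479z.
Invertibility requires all roots to lie outside the unit circle, i.e. |z| > 1 for every root.
This is linear in z: 1 + (-1.479) z = 0  =>  z = -1/(-1.479) = 0.676133,  |z| = 0.676133.
Moduli of all roots: 0.6761.
All moduli strictly greater than 1? No.
Verdict: Not invertible.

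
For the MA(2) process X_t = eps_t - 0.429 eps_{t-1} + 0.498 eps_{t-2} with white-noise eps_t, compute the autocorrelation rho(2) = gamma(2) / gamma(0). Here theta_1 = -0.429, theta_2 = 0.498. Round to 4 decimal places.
\rho(2) = 0.3478

For an MA(q) process with theta_0 = 1, the autocovariance is
  gamma(k) = sigma^2 * sum_{i=0..q-k} theta_i * theta_{i+k},
and rho(k) = gamma(k) / gamma(0). Sigma^2 cancels.
  numerator   = (1)*(0.498) = 0.498.
  denominator = (1)^2 + (-0.429)^2 + (0.498)^2 = 1.432045.
  rho(2) = 0.498 / 1.432045 = 0.3478.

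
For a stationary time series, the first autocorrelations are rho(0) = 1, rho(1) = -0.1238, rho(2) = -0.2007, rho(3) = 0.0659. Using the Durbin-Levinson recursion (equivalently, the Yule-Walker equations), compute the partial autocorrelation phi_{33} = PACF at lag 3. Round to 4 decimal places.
\phi_{33} = 0.0090

The PACF at lag k is phi_{kk}, the last component of the solution
to the Yule-Walker system G_k phi = r_k where
  (G_k)_{ij} = rho(|i - j|), (r_k)_i = rho(i), i,j = 1..k.
Equivalently, Durbin-Levinson gives phi_{kk} iteratively:
  phi_{11} = rho(1)
  phi_{kk} = [rho(k) - sum_{j=1..k-1} phi_{k-1,j} rho(k-j)]
            / [1 - sum_{j=1..k-1} phi_{k-1,j} rho(j)],
  phi_{k,j} = phi_{k-1,j} - phi_{kk} phi_{k-1,k-j},  j = 1..k-1.
Step k = 1:
  phi_11 = rho(1) = -0.1238.
Step k = 2:
  phi_22 = [rho(2) - phi_11 rho(1)] / [1 - phi_11 rho(1)] = [-0.2007 - (-0.1238)(-0.1238)] / [1 - (-0.1238)(-0.1238)]
         = -0.21602644 / 0.98467356 = -0.219389.
  Update: phi_21 = phi_11 - phi_22 phi_11 = -0.1238 - (-0.219389)(-0.1238) = -0.15096.
Step k = 3:
  phi_33 = [rho(3) - phi_21 rho(2) - phi_22 rho(1)] / [1 - phi_21 rho(1) - phi_22 rho(2)]
    numerator   = 0.0659 - (-0.15096)(-0.2007) - (-0.219389)(-0.1238) = 0.00844191
    denominator = 1 - (-0.15096)(-0.1238) - (-0.219389)(-0.2007) = 0.93727976
  phi_33 = 0.00844191 / 0.93727976 = 0.009.
Therefore phi_{33} = 0.0090.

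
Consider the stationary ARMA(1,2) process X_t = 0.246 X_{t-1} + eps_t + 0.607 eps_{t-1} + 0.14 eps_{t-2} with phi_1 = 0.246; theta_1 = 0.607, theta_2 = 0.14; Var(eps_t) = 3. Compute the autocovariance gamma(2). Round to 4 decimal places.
\gamma(2) = 1.2934

Multiply the model equation by X_{t-k} and take expectations. With theta_0 = psi_0 = 1 and psi_j the MA(infinity) weights, this gives
  gamma(k) - sum_i phi_i gamma(k-i) = c_k,
  c_k = sigma^2 * sum_{j=k..q} theta_j psi_{j-k}   (c_k = 0 for k > q),
using gamma(-m) = gamma(m).
psi-weights needed (psi_j = theta_j + sum_i phi_i psi_{j-i}):
  psi_1 = theta_1 + phi_1 = 0.607 + (0.246) = 0.853
  psi_2 = theta_2 + phi_1 psi_1 = 0.14 + (0.246)(0.853) = 0.349838
Right-hand sides:
  c_0 = sigma^2 (1 + theta_1 psi_1 + theta_2 psi_2) = 3 * (1 + (0.607)(0.853) + (0.14)(0.349838)) = 3 * 1.566748 = 4.700245
  c_1 = sigma^2 (theta_1 + theta_2 psi_1) = 3 * (0.607 + (0.14)(0.853)) = 2.17926
  c_2 = sigma^2 theta_2 = 3 * (0.14) = 0.42
Equations for k = 0 and k = 1 (AR order 1):
  gamma(0) = phi_1 gamma(1) + c_0
  gamma(1) = phi_1 gamma(0) + c_1
Substituting the second into the first: gamma(0) (1 - phi_1^2) = c_0 + phi_1 c_1, so
  gamma(0) = (c_0 + phi_1 c_1) / (1 - phi_1^2) = (4.700245 + (0.246)(2.17926)) / (1 - (0.246)^2) = 5.236343 / 0.939484 = 5.573637.
  gamma(1) = phi_1 gamma(0) + c_1 = (0.246)(5.573637) + (2.17926) = 3.550375.
For k = 2: gamma(2) = phi_1 gamma(1) + c_2
  = (0.246)(3.550375) + (0.42) = 1.293392.
Therefore gamma(2) = 1.2934 (to 4 decimal places).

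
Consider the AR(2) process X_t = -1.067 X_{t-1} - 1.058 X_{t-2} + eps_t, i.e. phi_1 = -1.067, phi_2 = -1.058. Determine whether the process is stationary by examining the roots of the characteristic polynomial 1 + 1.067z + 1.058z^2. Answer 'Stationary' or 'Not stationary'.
\text{Not stationary}

The AR(p) characteristic polynomial is P(z) = 1 + 1.067z + 1.058z^2.
Stationarity requires all roots to lie outside the unit circle, i.e. |z| > 1 for every root.
Set 1 + (1.067) z + (1.058) z^2 = 0, i.e. a z^2 + b z + c = 0 with a = 1.058, b = 1.067, c = 1.
Discriminant D = b^2 - 4ac = (1.067)^2 - 4*(1.058)*1 = 1.138489 - (4.232) = -3.093511.
D < 0, so the roots are the complex-conjugate pair z = (-b +/- i sqrt(-D)) / (2a) = -0.5043 +/- 0.8312i.
For a conjugate pair |z|^2 = z * conj(z) = (product of roots) = c/a = 1/(1.058) = 0.94518, so |z| = sqrt(0.94518) = 0.9722 for both roots.
Moduli of all roots: 0.9722, 0.9722.
All moduli strictly greater than 1? No.
Verdict: Not stationary.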